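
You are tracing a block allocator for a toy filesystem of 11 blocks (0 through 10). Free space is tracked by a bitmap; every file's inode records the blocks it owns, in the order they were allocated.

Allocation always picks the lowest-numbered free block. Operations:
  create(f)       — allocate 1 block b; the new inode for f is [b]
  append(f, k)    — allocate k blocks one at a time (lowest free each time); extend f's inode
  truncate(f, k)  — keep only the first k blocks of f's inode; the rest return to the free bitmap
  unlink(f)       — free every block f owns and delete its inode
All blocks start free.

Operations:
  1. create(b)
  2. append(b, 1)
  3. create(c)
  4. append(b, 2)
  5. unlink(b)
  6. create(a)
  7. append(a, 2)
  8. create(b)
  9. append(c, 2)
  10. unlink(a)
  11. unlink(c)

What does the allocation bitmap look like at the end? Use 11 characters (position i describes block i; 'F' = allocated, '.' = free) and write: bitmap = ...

[1] create(b) — b=0 (map F..........)
[2] append(b, 1) — b=0,1 (map FF.........)
[3] create(c) — b=0,1 c=2 (map FFF........)
[4] append(b, 2) — b=0,1,3,4 c=2 (map FFFFF......)
[5] unlink(b) — c=2 (map ..F........)
[6] create(a) — a=0 c=2 (map F.F........)
[7] append(a, 2) — a=0,1,3 c=2 (map FFFF.......)
[8] create(b) — a=0,1,3 b=4 c=2 (map FFFFF......)
[9] append(c, 2) — a=0,1,3 b=4 c=2,5,6 (map FFFFFFF....)
[10] unlink(a) — b=4 c=2,5,6 (map ..F.FFF....)
[11] unlink(c) — b=4 (map ....F......)

bitmap = ....F......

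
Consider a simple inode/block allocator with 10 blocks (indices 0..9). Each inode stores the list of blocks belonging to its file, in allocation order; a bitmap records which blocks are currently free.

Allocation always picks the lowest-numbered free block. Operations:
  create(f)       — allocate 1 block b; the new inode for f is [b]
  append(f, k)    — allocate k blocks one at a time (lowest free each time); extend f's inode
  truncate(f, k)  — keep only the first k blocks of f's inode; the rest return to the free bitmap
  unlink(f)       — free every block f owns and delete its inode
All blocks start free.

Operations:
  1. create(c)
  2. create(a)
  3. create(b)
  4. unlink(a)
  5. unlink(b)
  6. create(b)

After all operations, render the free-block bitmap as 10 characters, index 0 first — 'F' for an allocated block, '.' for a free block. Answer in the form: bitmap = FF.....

  1. create(c)  ⇒  F.........  {c→[0]}
  2. create(a)  ⇒  FF........  {a→[1]; c→[0]}
  3. create(b)  ⇒  FFF.......  {a→[1]; b→[2]; c→[0]}
  4. unlink(a)  ⇒  F.F.......  {b→[2]; c→[0]}
  5. unlink(b)  ⇒  F.........  {c→[0]}
  6. create(b)  ⇒  FF........  {b→[1]; c→[0]}

bitmap = FF........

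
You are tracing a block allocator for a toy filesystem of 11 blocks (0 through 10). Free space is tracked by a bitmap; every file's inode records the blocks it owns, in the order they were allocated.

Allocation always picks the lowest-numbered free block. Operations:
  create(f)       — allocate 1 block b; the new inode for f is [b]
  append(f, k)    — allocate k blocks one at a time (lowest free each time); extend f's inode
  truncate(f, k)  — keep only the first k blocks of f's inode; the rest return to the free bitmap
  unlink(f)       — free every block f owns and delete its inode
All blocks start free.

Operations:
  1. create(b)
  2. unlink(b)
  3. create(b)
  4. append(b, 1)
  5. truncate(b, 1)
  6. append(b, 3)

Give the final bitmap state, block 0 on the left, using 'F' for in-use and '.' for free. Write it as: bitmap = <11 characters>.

create(b): bitmap=F.......... | b=[0]
unlink(b): bitmap=........... | 
create(b): bitmap=F.......... | b=[0]
append(b, 1): bitmap=FF......... | b=[0, 1]
truncate(b, 1): bitmap=F.......... | b=[0]
append(b, 3): bitmap=FFFF....... | b=[0, 1, 2, 3]

bitmap = FFFF.......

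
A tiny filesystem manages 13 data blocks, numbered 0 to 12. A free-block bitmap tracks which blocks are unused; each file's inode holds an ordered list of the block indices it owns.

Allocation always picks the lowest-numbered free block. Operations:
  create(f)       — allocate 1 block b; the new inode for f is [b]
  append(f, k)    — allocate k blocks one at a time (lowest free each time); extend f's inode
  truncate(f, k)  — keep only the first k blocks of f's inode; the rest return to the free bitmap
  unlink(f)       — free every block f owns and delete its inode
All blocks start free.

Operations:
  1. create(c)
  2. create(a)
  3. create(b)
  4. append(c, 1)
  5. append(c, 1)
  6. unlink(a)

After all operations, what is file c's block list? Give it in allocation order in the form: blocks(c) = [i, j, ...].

blocks(c) = [0, 3, 4]

after create(c) → c:[0]  free=[F............]
after create(a) → a:[1], c:[0]  free=[FF...........]
after create(b) → a:[1], b:[2], c:[0]  free=[FFF..........]
after append(c, 1) → a:[1], b:[2], c:[0, 3]  free=[FFFF.........]
after append(c, 1) → a:[1], b:[2], c:[0, 3, 4]  free=[FFFFF........]
after unlink(a) → b:[2], c:[0, 3, 4]  free=[F.FFF........]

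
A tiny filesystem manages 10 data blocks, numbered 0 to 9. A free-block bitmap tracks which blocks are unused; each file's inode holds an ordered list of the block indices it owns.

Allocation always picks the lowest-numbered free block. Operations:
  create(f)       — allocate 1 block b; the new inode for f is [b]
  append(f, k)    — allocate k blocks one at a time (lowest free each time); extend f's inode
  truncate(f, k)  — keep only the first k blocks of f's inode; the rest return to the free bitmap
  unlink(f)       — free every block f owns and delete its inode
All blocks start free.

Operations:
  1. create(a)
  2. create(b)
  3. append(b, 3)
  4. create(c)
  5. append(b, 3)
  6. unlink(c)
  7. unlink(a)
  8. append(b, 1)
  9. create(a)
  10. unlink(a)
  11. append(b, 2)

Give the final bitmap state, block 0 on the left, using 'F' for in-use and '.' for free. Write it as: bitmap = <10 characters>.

bitmap = FFFFFFFFFF

  1. create(a)  ⇒  F.........  {a→[0]}
  2. create(b)  ⇒  FF........  {a→[0]; b→[1]}
  3. append(b, 3)  ⇒  FFFFF.....  {a→[0]; b→[1, 2, 3, 4]}
  4. create(c)  ⇒  FFFFFF....  {a→[0]; b→[1, 2, 3, 4]; c→[5]}
  5. append(b, 3)  ⇒  FFFFFFFFF.  {a→[0]; b→[1, 2, 3, 4, 6, 7, 8]; c→[5]}
  6. unlink(c)  ⇒  FFFFF.FFF.  {a→[0]; b→[1, 2, 3, 4, 6, 7, 8]}
  7. unlink(a)  ⇒  .FFFF.FFF.  {b→[1, 2, 3, 4, 6, 7, 8]}
  8. append(b, 1)  ⇒  FFFFF.FFF.  {b→[1, 2, 3, 4, 6, 7, 8, 0]}
  9. create(a)  ⇒  FFFFFFFFF.  {a→[5]; b→[1, 2, 3, 4, 6, 7, 8, 0]}
  10. unlink(a)  ⇒  FFFFF.FFF.  {b→[1, 2, 3, 4, 6, 7, 8, 0]}
  11. append(b, 2)  ⇒  FFFFFFFFFF  {b→[1, 2, 3, 4, 6, 7, 8, 0, 5, 9]}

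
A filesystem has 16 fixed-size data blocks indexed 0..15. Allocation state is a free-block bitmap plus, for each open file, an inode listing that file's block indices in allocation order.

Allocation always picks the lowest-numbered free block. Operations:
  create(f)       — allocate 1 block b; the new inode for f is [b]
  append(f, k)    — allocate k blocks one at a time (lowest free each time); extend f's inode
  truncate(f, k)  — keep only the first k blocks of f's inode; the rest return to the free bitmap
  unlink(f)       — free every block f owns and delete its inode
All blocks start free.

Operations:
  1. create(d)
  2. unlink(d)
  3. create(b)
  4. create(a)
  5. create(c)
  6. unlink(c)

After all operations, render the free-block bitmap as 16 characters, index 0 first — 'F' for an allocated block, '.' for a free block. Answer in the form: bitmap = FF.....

bitmap = FF..............

  1. create(d)  ⇒  F...............  {d→[0]}
  2. unlink(d)  ⇒  ................  {}
  3. create(b)  ⇒  F...............  {b→[0]}
  4. create(a)  ⇒  FF..............  {a→[1]; b→[0]}
  5. create(c)  ⇒  FFF.............  {a→[1]; b→[0]; c→[2]}
  6. unlink(c)  ⇒  FF..............  {a→[1]; b→[0]}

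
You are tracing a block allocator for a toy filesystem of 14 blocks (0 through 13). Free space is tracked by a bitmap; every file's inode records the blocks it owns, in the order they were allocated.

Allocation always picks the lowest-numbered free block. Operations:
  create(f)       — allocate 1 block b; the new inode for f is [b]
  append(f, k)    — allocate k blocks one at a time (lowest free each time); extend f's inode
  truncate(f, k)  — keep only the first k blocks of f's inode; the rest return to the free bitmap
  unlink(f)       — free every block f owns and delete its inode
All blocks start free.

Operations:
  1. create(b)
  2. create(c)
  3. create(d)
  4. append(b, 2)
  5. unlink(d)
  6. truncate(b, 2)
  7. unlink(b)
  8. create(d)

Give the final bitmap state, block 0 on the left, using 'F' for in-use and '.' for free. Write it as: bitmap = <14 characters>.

bitmap = FF............

  1. create(b)  ⇒  F.............  {b→[0]}
  2. create(c)  ⇒  FF............  {b→[0]; c→[1]}
  3. create(d)  ⇒  FFF...........  {b→[0]; c→[1]; d→[2]}
  4. append(b, 2)  ⇒  FFFFF.........  {b→[0, 3, 4]; c→[1]; d→[2]}
  5. unlink(d)  ⇒  FF.FF.........  {b→[0, 3, 4]; c→[1]}
  6. truncate(b, 2)  ⇒  FF.F..........  {b→[0, 3]; c→[1]}
  7. unlink(b)  ⇒  .F............  {c→[1]}
  8. create(d)  ⇒  FF............  {c→[1]; d→[0]}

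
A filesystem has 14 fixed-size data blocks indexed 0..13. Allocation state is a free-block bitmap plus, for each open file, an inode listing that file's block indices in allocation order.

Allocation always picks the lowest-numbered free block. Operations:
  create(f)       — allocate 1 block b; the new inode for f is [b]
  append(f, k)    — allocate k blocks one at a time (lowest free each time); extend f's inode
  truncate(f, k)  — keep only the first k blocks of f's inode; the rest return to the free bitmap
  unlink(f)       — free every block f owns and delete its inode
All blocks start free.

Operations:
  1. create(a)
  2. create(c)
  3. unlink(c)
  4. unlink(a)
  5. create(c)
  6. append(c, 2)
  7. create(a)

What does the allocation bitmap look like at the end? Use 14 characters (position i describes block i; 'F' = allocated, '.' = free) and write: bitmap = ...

bitmap = FFFF..........

create(a): bitmap=F............. | a=[0]
create(c): bitmap=FF............ | a=[0] c=[1]
unlink(c): bitmap=F............. | a=[0]
unlink(a): bitmap=.............. | 
create(c): bitmap=F............. | c=[0]
append(c, 2): bitmap=FFF........... | c=[0, 1, 2]
create(a): bitmap=FFFF.......... | a=[3] c=[0, 1, 2]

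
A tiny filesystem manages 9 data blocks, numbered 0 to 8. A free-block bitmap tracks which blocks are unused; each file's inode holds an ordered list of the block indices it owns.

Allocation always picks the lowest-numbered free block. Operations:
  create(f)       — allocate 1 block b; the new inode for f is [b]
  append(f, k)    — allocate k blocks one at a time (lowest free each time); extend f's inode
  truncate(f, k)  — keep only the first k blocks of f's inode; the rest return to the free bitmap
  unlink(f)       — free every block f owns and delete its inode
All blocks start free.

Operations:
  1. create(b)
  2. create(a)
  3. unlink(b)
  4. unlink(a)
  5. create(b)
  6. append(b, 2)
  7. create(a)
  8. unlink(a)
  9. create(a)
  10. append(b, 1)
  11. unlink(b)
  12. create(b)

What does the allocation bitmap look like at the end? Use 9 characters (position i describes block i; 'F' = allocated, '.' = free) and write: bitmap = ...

create(b): bitmap=F........ | b=[0]
create(a): bitmap=FF....... | a=[1] b=[0]
unlink(b): bitmap=.F....... | a=[1]
unlink(a): bitmap=......... | 
create(b): bitmap=F........ | b=[0]
append(b, 2): bitmap=FFF...... | b=[0, 1, 2]
create(a): bitmap=FFFF..... | a=[3] b=[0, 1, 2]
unlink(a): bitmap=FFF...... | b=[0, 1, 2]
create(a): bitmap=FFFF..... | a=[3] b=[0, 1, 2]
append(b, 1): bitmap=FFFFF.... | a=[3] b=[0, 1, 2, 4]
unlink(b): bitmap=...F..... | a=[3]
create(b): bitmap=F..F..... | a=[3] b=[0]

bitmap = F..F.....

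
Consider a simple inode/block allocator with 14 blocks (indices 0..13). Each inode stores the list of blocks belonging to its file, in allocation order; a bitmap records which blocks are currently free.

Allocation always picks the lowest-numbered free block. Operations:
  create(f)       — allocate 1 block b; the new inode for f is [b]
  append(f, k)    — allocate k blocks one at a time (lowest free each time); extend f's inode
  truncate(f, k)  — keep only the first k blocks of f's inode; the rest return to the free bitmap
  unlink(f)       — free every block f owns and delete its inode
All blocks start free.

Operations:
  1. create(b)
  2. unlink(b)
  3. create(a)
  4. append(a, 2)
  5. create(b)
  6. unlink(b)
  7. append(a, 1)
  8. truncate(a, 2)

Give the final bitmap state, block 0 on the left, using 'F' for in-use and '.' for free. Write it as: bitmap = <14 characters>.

bitmap = FF............

after create(b) → b:[0]  free=[F.............]
after unlink(b) →   free=[..............]
after create(a) → a:[0]  free=[F.............]
after append(a, 2) → a:[0, 1, 2]  free=[FFF...........]
after create(b) → a:[0, 1, 2], b:[3]  free=[FFFF..........]
after unlink(b) → a:[0, 1, 2]  free=[FFF...........]
after append(a, 1) → a:[0, 1, 2, 3]  free=[FFFF..........]
after truncate(a, 2) → a:[0, 1]  free=[FF............]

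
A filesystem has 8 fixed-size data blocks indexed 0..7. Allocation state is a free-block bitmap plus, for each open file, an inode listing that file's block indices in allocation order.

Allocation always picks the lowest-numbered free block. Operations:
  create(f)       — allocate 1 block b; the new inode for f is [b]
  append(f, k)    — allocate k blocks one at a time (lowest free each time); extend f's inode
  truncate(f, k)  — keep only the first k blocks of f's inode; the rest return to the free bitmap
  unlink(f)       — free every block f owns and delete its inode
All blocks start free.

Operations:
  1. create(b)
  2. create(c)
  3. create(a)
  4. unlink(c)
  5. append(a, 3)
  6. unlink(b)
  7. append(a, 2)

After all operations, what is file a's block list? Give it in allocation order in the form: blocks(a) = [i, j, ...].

blocks(a) = [2, 1, 3, 4, 0, 5]

after create(b) → b:[0]  free=[F.......]
after create(c) → b:[0], c:[1]  free=[FF......]
after create(a) → a:[2], b:[0], c:[1]  free=[FFF.....]
after unlink(c) → a:[2], b:[0]  free=[F.F.....]
after append(a, 3) → a:[2, 1, 3, 4], b:[0]  free=[FFFFF...]
after unlink(b) → a:[2, 1, 3, 4]  free=[.FFFF...]
after append(a, 2) → a:[2, 1, 3, 4, 0, 5]  free=[FFFFFF..]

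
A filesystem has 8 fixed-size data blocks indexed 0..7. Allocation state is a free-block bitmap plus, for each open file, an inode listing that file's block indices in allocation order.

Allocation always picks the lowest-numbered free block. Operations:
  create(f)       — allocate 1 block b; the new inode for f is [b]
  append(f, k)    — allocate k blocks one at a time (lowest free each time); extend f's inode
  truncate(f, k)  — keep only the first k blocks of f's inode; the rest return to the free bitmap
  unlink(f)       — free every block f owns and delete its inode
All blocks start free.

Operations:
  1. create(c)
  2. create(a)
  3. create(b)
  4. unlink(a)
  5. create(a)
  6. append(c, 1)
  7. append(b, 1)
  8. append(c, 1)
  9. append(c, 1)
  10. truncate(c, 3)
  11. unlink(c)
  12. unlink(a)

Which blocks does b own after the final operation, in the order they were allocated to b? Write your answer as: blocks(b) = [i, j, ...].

  1. create(c)  ⇒  F.......  {c→[0]}
  2. create(a)  ⇒  FF......  {a→[1]; c→[0]}
  3. create(b)  ⇒  FFF.....  {a→[1]; b→[2]; c→[0]}
  4. unlink(a)  ⇒  F.F.....  {b→[2]; c→[0]}
  5. create(a)  ⇒  FFF.....  {a→[1]; b→[2]; c→[0]}
  6. append(c, 1)  ⇒  FFFF....  {a→[1]; b→[2]; c→[0, 3]}
  7. append(b, 1)  ⇒  FFFFF...  {a→[1]; b→[2, 4]; c→[0, 3]}
  8. append(c, 1)  ⇒  FFFFFF..  {a→[1]; b→[2, 4]; c→[0, 3, 5]}
  9. append(c, 1)  ⇒  FFFFFFF.  {a→[1]; b→[2, 4]; c→[0, 3, 5, 6]}
  10. truncate(c, 3)  ⇒  FFFFFF..  {a→[1]; b→[2, 4]; c→[0, 3, 5]}
  11. unlink(c)  ⇒  .FF.F...  {a→[1]; b→[2, 4]}
  12. unlink(a)  ⇒  ..F.F...  {b→[2, 4]}

blocks(b) = [2, 4]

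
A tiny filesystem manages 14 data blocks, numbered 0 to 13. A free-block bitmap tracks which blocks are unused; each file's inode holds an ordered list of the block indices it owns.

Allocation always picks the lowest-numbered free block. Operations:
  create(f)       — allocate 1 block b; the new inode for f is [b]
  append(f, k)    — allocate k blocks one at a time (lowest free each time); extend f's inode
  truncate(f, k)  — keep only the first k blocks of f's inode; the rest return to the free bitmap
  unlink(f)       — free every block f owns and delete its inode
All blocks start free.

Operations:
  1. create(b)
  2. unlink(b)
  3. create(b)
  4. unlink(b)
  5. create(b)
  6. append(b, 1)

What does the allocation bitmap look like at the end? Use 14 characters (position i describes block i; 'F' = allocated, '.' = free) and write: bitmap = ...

create(b): bitmap=F............. | b=[0]
unlink(b): bitmap=.............. | 
create(b): bitmap=F............. | b=[0]
unlink(b): bitmap=.............. | 
create(b): bitmap=F............. | b=[0]
append(b, 1): bitmap=FF............ | b=[0, 1]

bitmap = FF............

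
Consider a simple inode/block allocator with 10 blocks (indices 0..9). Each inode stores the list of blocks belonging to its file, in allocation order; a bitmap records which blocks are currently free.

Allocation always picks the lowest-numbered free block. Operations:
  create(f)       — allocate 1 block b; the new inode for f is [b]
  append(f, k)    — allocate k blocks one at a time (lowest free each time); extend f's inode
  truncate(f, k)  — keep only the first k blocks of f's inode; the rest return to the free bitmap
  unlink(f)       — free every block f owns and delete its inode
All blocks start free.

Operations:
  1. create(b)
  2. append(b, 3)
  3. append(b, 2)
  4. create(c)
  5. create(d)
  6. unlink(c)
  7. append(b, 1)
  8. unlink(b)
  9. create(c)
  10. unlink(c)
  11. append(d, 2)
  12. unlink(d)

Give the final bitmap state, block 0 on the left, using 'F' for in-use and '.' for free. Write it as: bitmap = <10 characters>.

bitmap = ..........

[1] create(b) — b=0 (map F.........)
[2] append(b, 3) — b=0,1,2,3 (map FFFF......)
[3] append(b, 2) — b=0,1,2,3,4,5 (map FFFFFF....)
[4] create(c) — b=0,1,2,3,4,5 c=6 (map FFFFFFF...)
[5] create(d) — b=0,1,2,3,4,5 c=6 d=7 (map FFFFFFFF..)
[6] unlink(c) — b=0,1,2,3,4,5 d=7 (map FFFFFF.F..)
[7] append(b, 1) — b=0,1,2,3,4,5,6 d=7 (map FFFFFFFF..)
[8] unlink(b) — d=7 (map .......F..)
[9] create(c) — c=0 d=7 (map F......F..)
[10] unlink(c) — d=7 (map .......F..)
[11] append(d, 2) — d=7,0,1 (map FF.....F..)
[12] unlink(d) —  (map ..........)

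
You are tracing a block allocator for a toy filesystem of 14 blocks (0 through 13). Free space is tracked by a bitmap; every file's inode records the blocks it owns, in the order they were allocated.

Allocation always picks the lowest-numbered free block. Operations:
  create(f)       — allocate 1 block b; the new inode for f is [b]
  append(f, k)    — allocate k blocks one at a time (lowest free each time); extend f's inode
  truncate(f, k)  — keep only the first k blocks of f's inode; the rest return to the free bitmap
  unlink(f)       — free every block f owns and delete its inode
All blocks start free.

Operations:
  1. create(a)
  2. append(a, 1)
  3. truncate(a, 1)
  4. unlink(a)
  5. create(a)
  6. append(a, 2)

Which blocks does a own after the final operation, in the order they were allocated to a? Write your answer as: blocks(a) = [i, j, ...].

[1] create(a) — a=0 (map F.............)
[2] append(a, 1) — a=0,1 (map FF............)
[3] truncate(a, 1) — a=0 (map F.............)
[4] unlink(a) —  (map ..............)
[5] create(a) — a=0 (map F.............)
[6] append(a, 2) — a=0,1,2 (map FFF...........)

blocks(a) = [0, 1, 2]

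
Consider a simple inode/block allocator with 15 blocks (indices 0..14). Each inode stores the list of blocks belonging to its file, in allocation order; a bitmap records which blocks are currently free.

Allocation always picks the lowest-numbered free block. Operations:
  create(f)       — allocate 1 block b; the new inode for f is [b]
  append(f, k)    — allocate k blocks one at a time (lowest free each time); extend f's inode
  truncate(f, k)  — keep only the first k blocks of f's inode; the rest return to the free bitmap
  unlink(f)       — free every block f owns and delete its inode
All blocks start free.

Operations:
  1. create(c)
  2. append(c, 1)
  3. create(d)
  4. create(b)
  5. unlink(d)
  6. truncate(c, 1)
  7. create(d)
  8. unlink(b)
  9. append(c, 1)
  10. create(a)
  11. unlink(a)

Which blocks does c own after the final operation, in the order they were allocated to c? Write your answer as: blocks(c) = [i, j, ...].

[1] create(c) — c=0 (map F..............)
[2] append(c, 1) — c=0,1 (map FF.............)
[3] create(d) — c=0,1 d=2 (map FFF............)
[4] create(b) — b=3 c=0,1 d=2 (map FFFF...........)
[5] unlink(d) — b=3 c=0,1 (map FF.F...........)
[6] truncate(c, 1) — b=3 c=0 (map F..F...........)
[7] create(d) — b=3 c=0 d=1 (map FF.F...........)
[8] unlink(b) — c=0 d=1 (map FF.............)
[9] append(c, 1) — c=0,2 d=1 (map FFF............)
[10] create(a) — a=3 c=0,2 d=1 (map FFFF...........)
[11] unlink(a) — c=0,2 d=1 (map FFF............)

blocks(c) = [0, 2]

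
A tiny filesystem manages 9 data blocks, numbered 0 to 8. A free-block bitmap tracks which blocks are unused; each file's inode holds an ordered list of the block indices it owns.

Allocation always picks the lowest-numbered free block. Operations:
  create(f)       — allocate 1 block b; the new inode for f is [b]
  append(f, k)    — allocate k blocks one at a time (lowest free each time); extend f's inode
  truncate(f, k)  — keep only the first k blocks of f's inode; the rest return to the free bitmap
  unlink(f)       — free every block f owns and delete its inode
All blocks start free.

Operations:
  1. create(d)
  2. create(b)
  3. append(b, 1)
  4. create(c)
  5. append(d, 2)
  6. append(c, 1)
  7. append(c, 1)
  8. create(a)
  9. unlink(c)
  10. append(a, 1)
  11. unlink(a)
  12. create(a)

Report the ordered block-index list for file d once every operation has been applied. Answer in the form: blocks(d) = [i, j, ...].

[1] create(d) — d=0 (map F........)
[2] create(b) — b=1 d=0 (map FF.......)
[3] append(b, 1) — b=1,2 d=0 (map FFF......)
[4] create(c) — b=1,2 c=3 d=0 (map FFFF.....)
[5] append(d, 2) — b=1,2 c=3 d=0,4,5 (map FFFFFF...)
[6] append(c, 1) — b=1,2 c=3,6 d=0,4,5 (map FFFFFFF..)
[7] append(c, 1) — b=1,2 c=3,6,7 d=0,4,5 (map FFFFFFFF.)
[8] create(a) — a=8 b=1,2 c=3,6,7 d=0,4,5 (map FFFFFFFFF)
[9] unlink(c) — a=8 b=1,2 d=0,4,5 (map FFF.FF..F)
[10] append(a, 1) — a=8,3 b=1,2 d=0,4,5 (map FFFFFF..F)
[11] unlink(a) — b=1,2 d=0,4,5 (map FFF.FF...)
[12] create(a) — a=3 b=1,2 d=0,4,5 (map FFFFFF...)

blocks(d) = [0, 4, 5]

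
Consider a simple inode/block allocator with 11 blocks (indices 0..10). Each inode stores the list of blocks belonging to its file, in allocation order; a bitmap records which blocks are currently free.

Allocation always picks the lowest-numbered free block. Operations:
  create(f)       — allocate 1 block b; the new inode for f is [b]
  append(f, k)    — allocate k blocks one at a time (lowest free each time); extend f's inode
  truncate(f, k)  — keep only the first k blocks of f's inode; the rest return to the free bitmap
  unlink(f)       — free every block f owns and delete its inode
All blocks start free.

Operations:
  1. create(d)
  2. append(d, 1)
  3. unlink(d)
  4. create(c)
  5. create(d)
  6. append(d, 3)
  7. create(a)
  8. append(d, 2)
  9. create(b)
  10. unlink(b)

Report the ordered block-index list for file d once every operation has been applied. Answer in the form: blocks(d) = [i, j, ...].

after create(d) → d:[0]  free=[F..........]
after append(d, 1) → d:[0, 1]  free=[FF.........]
after unlink(d) →   free=[...........]
after create(c) → c:[0]  free=[F..........]
after create(d) → c:[0], d:[1]  free=[FF.........]
after append(d, 3) → c:[0], d:[1, 2, 3, 4]  free=[FFFFF......]
after create(a) → a:[5], c:[0], d:[1, 2, 3, 4]  free=[FFFFFF.....]
after append(d, 2) → a:[5], c:[0], d:[1, 2, 3, 4, 6, 7]  free=[FFFFFFFF...]
after create(b) → a:[5], b:[8], c:[0], d:[1, 2, 3, 4, 6, 7]  free=[FFFFFFFFF..]
after unlink(b) → a:[5], c:[0], d:[1, 2, 3, 4, 6, 7]  free=[FFFFFFFF...]

blocks(d) = [1, 2, 3, 4, 6, 7]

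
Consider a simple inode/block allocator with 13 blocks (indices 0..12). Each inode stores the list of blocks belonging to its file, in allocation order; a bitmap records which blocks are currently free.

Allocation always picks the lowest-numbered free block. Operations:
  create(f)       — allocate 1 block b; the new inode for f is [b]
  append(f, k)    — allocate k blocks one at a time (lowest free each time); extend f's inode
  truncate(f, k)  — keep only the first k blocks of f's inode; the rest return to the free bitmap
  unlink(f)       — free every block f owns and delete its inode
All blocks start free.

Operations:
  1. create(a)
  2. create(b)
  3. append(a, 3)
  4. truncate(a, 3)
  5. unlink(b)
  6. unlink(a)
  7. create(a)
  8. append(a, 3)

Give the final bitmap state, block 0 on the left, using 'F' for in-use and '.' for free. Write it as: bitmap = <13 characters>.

bitmap = FFFF.........

after create(a) → a:[0]  free=[F............]
after create(b) → a:[0], b:[1]  free=[FF...........]
after append(a, 3) → a:[0, 2, 3, 4], b:[1]  free=[FFFFF........]
after truncate(a, 3) → a:[0, 2, 3], b:[1]  free=[FFFF.........]
after unlink(b) → a:[0, 2, 3]  free=[F.FF.........]
after unlink(a) →   free=[.............]
after create(a) → a:[0]  free=[F............]
after append(a, 3) → a:[0, 1, 2, 3]  free=[FFFF.........]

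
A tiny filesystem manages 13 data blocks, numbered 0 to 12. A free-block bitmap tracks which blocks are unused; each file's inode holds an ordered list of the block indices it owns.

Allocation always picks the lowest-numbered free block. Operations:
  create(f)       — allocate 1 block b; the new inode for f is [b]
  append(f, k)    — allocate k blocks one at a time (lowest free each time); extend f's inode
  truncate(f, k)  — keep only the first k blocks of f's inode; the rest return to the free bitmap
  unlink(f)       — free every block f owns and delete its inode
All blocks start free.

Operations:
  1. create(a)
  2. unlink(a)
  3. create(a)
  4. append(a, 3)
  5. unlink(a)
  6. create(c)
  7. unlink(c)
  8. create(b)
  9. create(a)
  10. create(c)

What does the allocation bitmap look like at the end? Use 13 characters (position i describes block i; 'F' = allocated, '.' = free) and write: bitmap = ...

bitmap = FFF..........

  1. create(a)  ⇒  F............  {a→[0]}
  2. unlink(a)  ⇒  .............  {}
  3. create(a)  ⇒  F............  {a→[0]}
  4. append(a, 3)  ⇒  FFFF.........  {a→[0, 1, 2, 3]}
  5. unlink(a)  ⇒  .............  {}
  6. create(c)  ⇒  F............  {c→[0]}
  7. unlink(c)  ⇒  .............  {}
  8. create(b)  ⇒  F............  {b→[0]}
  9. create(a)  ⇒  FF...........  {a→[1]; b→[0]}
  10. create(c)  ⇒  FFF..........  {a→[1]; b→[0]; c→[2]}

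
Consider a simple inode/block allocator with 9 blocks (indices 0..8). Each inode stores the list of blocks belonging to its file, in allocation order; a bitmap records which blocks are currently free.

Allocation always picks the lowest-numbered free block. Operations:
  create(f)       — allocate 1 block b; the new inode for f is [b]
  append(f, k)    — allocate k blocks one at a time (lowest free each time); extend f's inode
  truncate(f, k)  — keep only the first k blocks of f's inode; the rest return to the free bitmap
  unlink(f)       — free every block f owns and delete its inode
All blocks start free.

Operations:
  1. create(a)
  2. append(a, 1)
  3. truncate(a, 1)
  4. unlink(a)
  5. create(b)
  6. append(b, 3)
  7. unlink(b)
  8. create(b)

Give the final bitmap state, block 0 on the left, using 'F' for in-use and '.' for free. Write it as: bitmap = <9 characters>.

[1] create(a) — a=0 (map F........)
[2] append(a, 1) — a=0,1 (map FF.......)
[3] truncate(a, 1) — a=0 (map F........)
[4] unlink(a) —  (map .........)
[5] create(b) — b=0 (map F........)
[6] append(b, 3) — b=0,1,2,3 (map FFFF.....)
[7] unlink(b) —  (map .........)
[8] create(b) — b=0 (map F........)

bitmap = F........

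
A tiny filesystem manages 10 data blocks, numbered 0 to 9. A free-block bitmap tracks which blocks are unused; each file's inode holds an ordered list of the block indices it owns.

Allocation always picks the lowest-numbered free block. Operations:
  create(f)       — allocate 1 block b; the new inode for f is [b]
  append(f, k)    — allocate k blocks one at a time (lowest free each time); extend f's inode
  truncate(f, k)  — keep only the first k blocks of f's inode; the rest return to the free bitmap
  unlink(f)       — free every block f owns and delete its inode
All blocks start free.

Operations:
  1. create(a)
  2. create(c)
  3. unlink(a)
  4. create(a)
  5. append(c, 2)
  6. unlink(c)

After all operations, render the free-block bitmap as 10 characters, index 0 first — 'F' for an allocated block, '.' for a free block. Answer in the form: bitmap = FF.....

[1] create(a) — a=0 (map F.........)
[2] create(c) — a=0 c=1 (map FF........)
[3] unlink(a) — c=1 (map .F........)
[4] create(a) — a=0 c=1 (map FF........)
[5] append(c, 2) — a=0 c=1,2,3 (map FFFF......)
[6] unlink(c) — a=0 (map F.........)

bitmap = F.........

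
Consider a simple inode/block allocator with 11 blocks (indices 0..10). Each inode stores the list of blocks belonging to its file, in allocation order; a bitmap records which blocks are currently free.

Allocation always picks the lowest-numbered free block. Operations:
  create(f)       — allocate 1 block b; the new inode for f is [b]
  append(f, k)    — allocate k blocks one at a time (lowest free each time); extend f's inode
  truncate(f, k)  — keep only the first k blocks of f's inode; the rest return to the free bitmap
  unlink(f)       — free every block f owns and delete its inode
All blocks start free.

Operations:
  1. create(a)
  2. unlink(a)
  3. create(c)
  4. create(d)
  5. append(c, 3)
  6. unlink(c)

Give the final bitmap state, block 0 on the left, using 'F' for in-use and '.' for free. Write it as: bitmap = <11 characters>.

bitmap = .F.........

  1. create(a)  ⇒  F..........  {a→[0]}
  2. unlink(a)  ⇒  ...........  {}
  3. create(c)  ⇒  F..........  {c→[0]}
  4. create(d)  ⇒  FF.........  {c→[0]; d→[1]}
  5. append(c, 3)  ⇒  FFFFF......  {c→[0, 2, 3, 4]; d→[1]}
  6. unlink(c)  ⇒  .F.........  {d→[1]}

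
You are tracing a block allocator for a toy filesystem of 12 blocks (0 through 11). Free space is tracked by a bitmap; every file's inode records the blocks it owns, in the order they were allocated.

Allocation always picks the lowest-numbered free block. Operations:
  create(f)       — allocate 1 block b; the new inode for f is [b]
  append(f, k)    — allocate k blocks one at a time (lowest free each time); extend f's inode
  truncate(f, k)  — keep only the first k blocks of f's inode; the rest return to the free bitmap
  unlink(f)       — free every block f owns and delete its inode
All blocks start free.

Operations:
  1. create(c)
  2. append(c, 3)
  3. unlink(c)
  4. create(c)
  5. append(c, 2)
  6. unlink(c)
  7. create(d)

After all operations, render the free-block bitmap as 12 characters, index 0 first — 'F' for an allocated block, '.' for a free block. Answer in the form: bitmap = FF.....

bitmap = F...........

create(c): bitmap=F........... | c=[0]
append(c, 3): bitmap=FFFF........ | c=[0, 1, 2, 3]
unlink(c): bitmap=............ | 
create(c): bitmap=F........... | c=[0]
append(c, 2): bitmap=FFF......... | c=[0, 1, 2]
unlink(c): bitmap=............ | 
create(d): bitmap=F........... | d=[0]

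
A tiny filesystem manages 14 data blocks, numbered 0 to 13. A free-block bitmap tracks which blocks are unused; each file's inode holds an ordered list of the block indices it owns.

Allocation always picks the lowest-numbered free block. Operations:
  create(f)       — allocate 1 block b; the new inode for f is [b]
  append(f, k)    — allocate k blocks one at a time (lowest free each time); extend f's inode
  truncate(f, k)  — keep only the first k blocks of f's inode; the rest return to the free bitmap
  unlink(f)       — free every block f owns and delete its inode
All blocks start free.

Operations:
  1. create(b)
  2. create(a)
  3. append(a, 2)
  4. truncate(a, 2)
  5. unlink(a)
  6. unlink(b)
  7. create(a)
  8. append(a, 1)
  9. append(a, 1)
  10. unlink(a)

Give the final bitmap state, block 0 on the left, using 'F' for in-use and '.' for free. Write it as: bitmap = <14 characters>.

  1. create(b)  ⇒  F.............  {b→[0]}
  2. create(a)  ⇒  FF............  {a→[1]; b→[0]}
  3. append(a, 2)  ⇒  FFFF..........  {a→[1, 2, 3]; b→[0]}
  4. truncate(a, 2)  ⇒  FFF...........  {a→[1, 2]; b→[0]}
  5. unlink(a)  ⇒  F.............  {b→[0]}
  6. unlink(b)  ⇒  ..............  {}
  7. create(a)  ⇒  F.............  {a→[0]}
  8. append(a, 1)  ⇒  FF............  {a→[0, 1]}
  9. append(a, 1)  ⇒  FFF...........  {a→[0, 1, 2]}
  10. unlink(a)  ⇒  ..............  {}

bitmap = ..............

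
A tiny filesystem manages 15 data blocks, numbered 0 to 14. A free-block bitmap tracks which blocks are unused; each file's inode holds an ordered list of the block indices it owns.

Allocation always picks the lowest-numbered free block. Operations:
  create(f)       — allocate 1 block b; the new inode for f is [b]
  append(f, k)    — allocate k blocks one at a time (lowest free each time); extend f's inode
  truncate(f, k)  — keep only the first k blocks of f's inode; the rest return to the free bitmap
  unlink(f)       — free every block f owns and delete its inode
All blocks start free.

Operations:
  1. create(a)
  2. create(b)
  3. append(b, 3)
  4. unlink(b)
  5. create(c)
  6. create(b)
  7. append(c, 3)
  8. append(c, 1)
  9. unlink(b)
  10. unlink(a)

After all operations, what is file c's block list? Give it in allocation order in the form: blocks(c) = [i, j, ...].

create(a): bitmap=F.............. | a=[0]
create(b): bitmap=FF............. | a=[0] b=[1]
append(b, 3): bitmap=FFFFF.......... | a=[0] b=[1, 2, 3, 4]
unlink(b): bitmap=F.............. | a=[0]
create(c): bitmap=FF............. | a=[0] c=[1]
create(b): bitmap=FFF............ | a=[0] b=[2] c=[1]
append(c, 3): bitmap=FFFFFF......... | a=[0] b=[2] c=[1, 3, 4, 5]
append(c, 1): bitmap=FFFFFFF........ | a=[0] b=[2] c=[1, 3, 4, 5, 6]
unlink(b): bitmap=FF.FFFF........ | a=[0] c=[1, 3, 4, 5, 6]
unlink(a): bitmap=.F.FFFF........ | c=[1, 3, 4, 5, 6]

blocks(c) = [1, 3, 4, 5, 6]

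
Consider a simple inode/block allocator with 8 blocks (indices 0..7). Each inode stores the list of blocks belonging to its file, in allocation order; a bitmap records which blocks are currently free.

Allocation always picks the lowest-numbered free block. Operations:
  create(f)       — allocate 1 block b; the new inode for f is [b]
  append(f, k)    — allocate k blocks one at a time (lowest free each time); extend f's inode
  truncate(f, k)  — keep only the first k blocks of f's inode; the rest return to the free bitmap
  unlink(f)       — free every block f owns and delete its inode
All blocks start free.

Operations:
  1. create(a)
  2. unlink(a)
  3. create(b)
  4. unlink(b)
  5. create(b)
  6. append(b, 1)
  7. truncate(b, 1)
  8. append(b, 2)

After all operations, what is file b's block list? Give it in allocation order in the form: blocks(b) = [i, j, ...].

blocks(b) = [0, 1, 2]

  1. create(a)  ⇒  F.......  {a→[0]}
  2. unlink(a)  ⇒  ........  {}
  3. create(b)  ⇒  F.......  {b→[0]}
  4. unlink(b)  ⇒  ........  {}
  5. create(b)  ⇒  F.......  {b→[0]}
  6. append(b, 1)  ⇒  FF......  {b→[0, 1]}
  7. truncate(b, 1)  ⇒  F.......  {b→[0]}
  8. append(b, 2)  ⇒  FFF.....  {b→[0, 1, 2]}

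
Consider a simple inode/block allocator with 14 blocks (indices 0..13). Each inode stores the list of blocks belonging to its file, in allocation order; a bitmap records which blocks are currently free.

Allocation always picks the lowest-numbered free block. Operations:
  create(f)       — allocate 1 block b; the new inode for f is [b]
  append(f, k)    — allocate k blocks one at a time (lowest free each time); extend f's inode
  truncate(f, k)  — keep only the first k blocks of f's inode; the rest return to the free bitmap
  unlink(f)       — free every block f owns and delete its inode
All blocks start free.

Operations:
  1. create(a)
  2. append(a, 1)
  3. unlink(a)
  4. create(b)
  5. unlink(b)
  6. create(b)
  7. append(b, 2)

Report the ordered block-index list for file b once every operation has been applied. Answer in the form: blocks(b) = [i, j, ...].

[1] create(a) — a=0 (map F.............)
[2] append(a, 1) — a=0,1 (map FF............)
[3] unlink(a) —  (map ..............)
[4] create(b) — b=0 (map F.............)
[5] unlink(b) —  (map ..............)
[6] create(b) — b=0 (map F.............)
[7] append(b, 2) — b=0,1,2 (map FFF...........)

blocks(b) = [0, 1, 2]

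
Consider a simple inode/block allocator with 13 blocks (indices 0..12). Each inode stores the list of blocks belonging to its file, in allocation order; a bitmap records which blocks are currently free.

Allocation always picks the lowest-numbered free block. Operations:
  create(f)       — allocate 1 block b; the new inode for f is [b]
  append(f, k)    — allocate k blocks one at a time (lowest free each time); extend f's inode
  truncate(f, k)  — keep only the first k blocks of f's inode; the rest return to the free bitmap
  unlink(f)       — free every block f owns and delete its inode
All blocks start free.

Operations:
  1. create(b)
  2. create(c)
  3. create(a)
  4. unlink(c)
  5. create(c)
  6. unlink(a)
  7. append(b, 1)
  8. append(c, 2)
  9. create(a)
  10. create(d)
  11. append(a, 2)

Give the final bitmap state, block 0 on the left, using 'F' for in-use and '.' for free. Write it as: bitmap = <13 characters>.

after create(b) → b:[0]  free=[F............]
after create(c) → b:[0], c:[1]  free=[FF...........]
after create(a) → a:[2], b:[0], c:[1]  free=[FFF..........]
after unlink(c) → a:[2], b:[0]  free=[F.F..........]
after create(c) → a:[2], b:[0], c:[1]  free=[FFF..........]
after unlink(a) → b:[0], c:[1]  free=[FF...........]
after append(b, 1) → b:[0, 2], c:[1]  free=[FFF..........]
after append(c, 2) → b:[0, 2], c:[1, 3, 4]  free=[FFFFF........]
after create(a) → a:[5], b:[0, 2], c:[1, 3, 4]  free=[FFFFFF.......]
after create(d) → a:[5], b:[0, 2], c:[1, 3, 4], d:[6]  free=[FFFFFFF......]
after append(a, 2) → a:[5, 7, 8], b:[0, 2], c:[1, 3, 4], d:[6]  free=[FFFFFFFFF....]

bitmap = FFFFFFFFF....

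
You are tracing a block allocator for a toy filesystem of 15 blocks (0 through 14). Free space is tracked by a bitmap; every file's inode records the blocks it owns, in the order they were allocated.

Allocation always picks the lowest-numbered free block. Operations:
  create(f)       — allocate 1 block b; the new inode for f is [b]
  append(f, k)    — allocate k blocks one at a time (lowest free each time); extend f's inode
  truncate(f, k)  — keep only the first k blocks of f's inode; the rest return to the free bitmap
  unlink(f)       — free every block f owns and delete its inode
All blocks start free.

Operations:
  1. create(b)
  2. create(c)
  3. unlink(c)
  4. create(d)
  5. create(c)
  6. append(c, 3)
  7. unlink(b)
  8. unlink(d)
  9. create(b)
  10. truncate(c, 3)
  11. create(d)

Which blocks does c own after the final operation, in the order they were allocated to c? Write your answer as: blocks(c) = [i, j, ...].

  1. create(b)  ⇒  F..............  {b→[0]}
  2. create(c)  ⇒  FF.............  {b→[0]; c→[1]}
  3. unlink(c)  ⇒  F..............  {b→[0]}
  4. create(d)  ⇒  FF.............  {b→[0]; d→[1]}
  5. create(c)  ⇒  FFF............  {b→[0]; c→[2]; d→[1]}
  6. append(c, 3)  ⇒  FFFFFF.........  {b→[0]; c→[2, 3, 4, 5]; d→[1]}
  7. unlink(b)  ⇒  .FFFFF.........  {c→[2, 3, 4, 5]; d→[1]}
  8. unlink(d)  ⇒  ..FFFF.........  {c→[2, 3, 4, 5]}
  9. create(b)  ⇒  F.FFFF.........  {b→[0]; c→[2, 3, 4, 5]}
  10. truncate(c, 3)  ⇒  F.FFF..........  {b→[0]; c→[2, 3, 4]}
  11. create(d)  ⇒  FFFFF..........  {b→[0]; c→[2, 3, 4]; d→[1]}

blocks(c) = [2, 3, 4]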